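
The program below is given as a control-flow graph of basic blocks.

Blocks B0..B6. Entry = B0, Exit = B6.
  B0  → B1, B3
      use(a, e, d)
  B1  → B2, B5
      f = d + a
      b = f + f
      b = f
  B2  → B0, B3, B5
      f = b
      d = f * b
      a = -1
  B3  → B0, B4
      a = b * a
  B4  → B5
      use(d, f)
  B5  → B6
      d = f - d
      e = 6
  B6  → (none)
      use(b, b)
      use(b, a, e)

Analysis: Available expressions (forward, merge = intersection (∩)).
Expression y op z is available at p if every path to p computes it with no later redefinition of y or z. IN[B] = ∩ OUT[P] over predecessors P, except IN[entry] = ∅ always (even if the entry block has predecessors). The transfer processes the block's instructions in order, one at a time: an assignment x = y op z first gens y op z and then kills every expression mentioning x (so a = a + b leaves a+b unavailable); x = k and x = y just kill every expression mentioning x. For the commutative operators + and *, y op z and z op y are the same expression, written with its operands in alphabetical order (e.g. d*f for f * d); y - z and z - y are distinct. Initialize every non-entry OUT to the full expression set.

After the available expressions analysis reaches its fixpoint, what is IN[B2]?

Answer: {a+d, f+f}

Derivation:
Fixpoint table:
  B0: | IN={} | OUT={}
  B1: | IN={} | OUT={a+d, f+f}
  B2: | IN={a+d, f+f} | OUT={b*f}
  B3: | IN={} | OUT={}
  B4: | IN={} | OUT={}
  B5: | IN={} | OUT={}
  B6: | IN={} | OUT={}

Merge at B2: IN[B2] = OUT[B1] = {a+d, f+f}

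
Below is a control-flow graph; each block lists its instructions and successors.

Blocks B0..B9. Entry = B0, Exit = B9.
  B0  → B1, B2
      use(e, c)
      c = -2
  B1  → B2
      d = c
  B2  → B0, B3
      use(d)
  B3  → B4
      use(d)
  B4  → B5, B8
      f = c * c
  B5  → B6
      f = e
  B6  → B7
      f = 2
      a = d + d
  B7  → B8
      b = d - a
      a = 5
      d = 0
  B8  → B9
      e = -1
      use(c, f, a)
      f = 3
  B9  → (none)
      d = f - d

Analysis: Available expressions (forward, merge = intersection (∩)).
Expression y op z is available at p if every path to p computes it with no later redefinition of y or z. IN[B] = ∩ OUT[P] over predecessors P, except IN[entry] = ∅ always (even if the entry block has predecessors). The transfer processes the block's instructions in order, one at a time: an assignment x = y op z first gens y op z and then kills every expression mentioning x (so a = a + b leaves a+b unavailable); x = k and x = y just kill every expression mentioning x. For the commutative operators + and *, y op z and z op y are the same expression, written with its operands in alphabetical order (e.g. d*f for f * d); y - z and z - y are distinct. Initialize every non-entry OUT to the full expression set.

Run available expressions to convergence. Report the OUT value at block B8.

Fixpoint table:
  B0:  IN={}  OUT={}
  B1:  IN={}  OUT={}
  B2:  IN={}  OUT={}
  B3:  IN={}  OUT={}
  B4:  IN={}  OUT={c*c}
  B5:  IN={c*c}  OUT={c*c}
  B6:  IN={c*c}  OUT={c*c, d+d}
  B7:  IN={c*c, d+d}  OUT={c*c}
  B8:  IN={c*c}  OUT={c*c}
  B9:  IN={c*c}  OUT={c*c}

Merge at B8: IN[B8] = OUT[B4] ∩ OUT[B7] = {c*c}
Applying B8's transfer function to that IN value gives OUT[B8] (row B8 above).

Answer: {c*c}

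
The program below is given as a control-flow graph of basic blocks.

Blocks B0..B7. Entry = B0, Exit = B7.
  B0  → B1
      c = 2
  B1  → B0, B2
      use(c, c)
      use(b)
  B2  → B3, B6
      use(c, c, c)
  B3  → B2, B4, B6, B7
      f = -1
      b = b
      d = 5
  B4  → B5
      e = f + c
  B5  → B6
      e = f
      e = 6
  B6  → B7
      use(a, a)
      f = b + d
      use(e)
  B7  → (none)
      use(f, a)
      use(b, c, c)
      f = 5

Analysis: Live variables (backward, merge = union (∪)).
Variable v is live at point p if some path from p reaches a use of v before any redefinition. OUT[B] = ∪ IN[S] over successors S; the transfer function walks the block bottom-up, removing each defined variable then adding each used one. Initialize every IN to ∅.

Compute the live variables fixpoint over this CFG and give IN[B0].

Answer: {a, b, d, e}

Working:
Per-block solution:
  B0:   IN={a, b, d, e}   OUT={a, b, c, d, e}
  B1:   IN={a, b, c, d, e}   OUT={a, b, c, d, e}
  B2:   IN={a, b, c, d, e}   OUT={a, b, c, d, e}
  B3:   IN={a, b, c, e}   OUT={a, b, c, d, e, f}
  B4:   IN={a, b, c, d, f}   OUT={a, b, c, d, f}
  B5:   IN={a, b, c, d, f}   OUT={a, b, c, d, e}
  B6:   IN={a, b, c, d, e}   OUT={a, b, c, f}
  B7:   IN={a, b, c, f}   OUT={}

Merge at B0: OUT[B0] = IN[B1] = {a, b, c, d, e}
Applying B0's transfer function to that OUT value gives IN[B0] (row B0 above).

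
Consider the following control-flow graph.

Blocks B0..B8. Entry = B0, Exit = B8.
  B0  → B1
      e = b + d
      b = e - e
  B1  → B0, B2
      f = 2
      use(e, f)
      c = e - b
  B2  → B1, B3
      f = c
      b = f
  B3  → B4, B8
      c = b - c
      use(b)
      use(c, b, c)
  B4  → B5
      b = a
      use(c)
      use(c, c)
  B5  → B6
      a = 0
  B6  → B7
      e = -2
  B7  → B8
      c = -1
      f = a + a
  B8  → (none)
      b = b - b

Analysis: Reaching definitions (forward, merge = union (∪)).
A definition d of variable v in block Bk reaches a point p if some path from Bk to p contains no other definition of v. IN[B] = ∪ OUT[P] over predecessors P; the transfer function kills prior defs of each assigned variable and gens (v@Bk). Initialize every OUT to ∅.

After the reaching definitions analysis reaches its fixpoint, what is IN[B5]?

Converged values:
  B0:   IN={b@B0, b@B2, c@B1, e@B0, f@B1}   OUT={b@B0, c@B1, e@B0, f@B1}
  B1:   IN={b@B0, b@B2, c@B1, e@B0, f@B1, f@B2}   OUT={b@B0, b@B2, c@B1, e@B0, f@B1}
  B2:   IN={b@B0, b@B2, c@B1, e@B0, f@B1}   OUT={b@B2, c@B1, e@B0, f@B2}
  B3:   IN={b@B2, c@B1, e@B0, f@B2}   OUT={b@B2, c@B3, e@B0, f@B2}
  B4:   IN={b@B2, c@B3, e@B0, f@B2}   OUT={b@B4, c@B3, e@B0, f@B2}
  B5:   IN={b@B4, c@B3, e@B0, f@B2}   OUT={a@B5, b@B4, c@B3, e@B0, f@B2}
  B6:   IN={a@B5, b@B4, c@B3, e@B0, f@B2}   OUT={a@B5, b@B4, c@B3, e@B6, f@B2}
  B7:   IN={a@B5, b@B4, c@B3, e@B6, f@B2}   OUT={a@B5, b@B4, c@B7, e@B6, f@B7}
  B8:   IN={a@B5, b@B2, b@B4, c@B3, c@B7, e@B0, e@B6, f@B2, f@B7}   OUT={a@B5, b@B8, c@B3, c@B7, e@B0, e@B6, f@B2, f@B7}

Merge at B5: IN[B5] = OUT[B4] = {b@B4, c@B3, e@B0, f@B2}

Answer: {b@B4, c@B3, e@B0, f@B2}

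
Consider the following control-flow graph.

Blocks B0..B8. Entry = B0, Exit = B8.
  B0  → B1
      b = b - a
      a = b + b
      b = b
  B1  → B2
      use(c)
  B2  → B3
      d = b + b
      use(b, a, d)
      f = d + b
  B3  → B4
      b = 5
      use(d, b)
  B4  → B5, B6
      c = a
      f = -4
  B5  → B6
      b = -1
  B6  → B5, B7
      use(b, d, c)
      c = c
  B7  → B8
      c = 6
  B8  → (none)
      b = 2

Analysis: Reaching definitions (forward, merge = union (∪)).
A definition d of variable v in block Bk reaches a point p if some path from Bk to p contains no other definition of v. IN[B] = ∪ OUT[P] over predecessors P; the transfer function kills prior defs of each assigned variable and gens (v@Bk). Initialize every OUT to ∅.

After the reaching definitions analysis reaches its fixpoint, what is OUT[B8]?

Per-block solution:
  B0:   IN={}   OUT={a@B0, b@B0}
  B1:   IN={a@B0, b@B0}   OUT={a@B0, b@B0}
  B2:   IN={a@B0, b@B0}   OUT={a@B0, b@B0, d@B2, f@B2}
  B3:   IN={a@B0, b@B0, d@B2, f@B2}   OUT={a@B0, b@B3, d@B2, f@B2}
  B4:   IN={a@B0, b@B3, d@B2, f@B2}   OUT={a@B0, b@B3, c@B4, d@B2, f@B4}
  B5:   IN={a@B0, b@B3, b@B5, c@B4, c@B6, d@B2, f@B4}   OUT={a@B0, b@B5, c@B4, c@B6, d@B2, f@B4}
  B6:   IN={a@B0, b@B3, b@B5, c@B4, c@B6, d@B2, f@B4}   OUT={a@B0, b@B3, b@B5, c@B6, d@B2, f@B4}
  B7:   IN={a@B0, b@B3, b@B5, c@B6, d@B2, f@B4}   OUT={a@B0, b@B3, b@B5, c@B7, d@B2, f@B4}
  B8:   IN={a@B0, b@B3, b@B5, c@B7, d@B2, f@B4}   OUT={a@B0, b@B8, c@B7, d@B2, f@B4}

Merge at B8: IN[B8] = OUT[B7] = {a@B0, b@B3, b@B5, c@B7, d@B2, f@B4}
Applying B8's transfer function to that IN value gives OUT[B8] (row B8 above).

Answer: {a@B0, b@B8, c@B7, d@B2, f@B4}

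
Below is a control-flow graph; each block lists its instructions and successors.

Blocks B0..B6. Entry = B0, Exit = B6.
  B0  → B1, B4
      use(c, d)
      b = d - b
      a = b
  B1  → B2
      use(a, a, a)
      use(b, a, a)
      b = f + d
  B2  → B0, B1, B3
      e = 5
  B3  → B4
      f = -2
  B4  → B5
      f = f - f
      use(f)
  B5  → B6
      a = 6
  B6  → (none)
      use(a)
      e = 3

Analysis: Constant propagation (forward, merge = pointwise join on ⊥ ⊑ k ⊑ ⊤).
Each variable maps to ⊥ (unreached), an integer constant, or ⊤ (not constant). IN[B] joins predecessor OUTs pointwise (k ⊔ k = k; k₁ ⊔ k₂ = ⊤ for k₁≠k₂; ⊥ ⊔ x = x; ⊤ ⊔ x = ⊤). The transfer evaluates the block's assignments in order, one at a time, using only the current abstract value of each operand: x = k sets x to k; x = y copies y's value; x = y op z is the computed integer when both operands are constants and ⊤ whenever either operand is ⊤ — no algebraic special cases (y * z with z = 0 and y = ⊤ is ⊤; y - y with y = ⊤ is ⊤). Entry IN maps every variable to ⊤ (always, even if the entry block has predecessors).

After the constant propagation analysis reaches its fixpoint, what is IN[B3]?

Converged values:
  B0:   IN=(all ⊤)   OUT=(all ⊤)
  B1:   IN=(all ⊤)   OUT=(all ⊤)
  B2:   IN=(all ⊤)   OUT={e:5; rest ⊤}
  B3:   IN={e:5; rest ⊤}   OUT={e:5, f:-2; rest ⊤}
  B4:   IN=(all ⊤)   OUT=(all ⊤)
  B5:   IN=(all ⊤)   OUT={a:6; rest ⊤}
  B6:   IN={a:6; rest ⊤}   OUT={a:6, e:3; rest ⊤}

Merge at B3: IN[B3] = OUT[B2] = {a: ⊤, b: ⊤, c: ⊤, d: ⊤, e: 5, f: ⊤}

Answer: {a: ⊤, b: ⊤, c: ⊤, d: ⊤, e: 5, f: ⊤}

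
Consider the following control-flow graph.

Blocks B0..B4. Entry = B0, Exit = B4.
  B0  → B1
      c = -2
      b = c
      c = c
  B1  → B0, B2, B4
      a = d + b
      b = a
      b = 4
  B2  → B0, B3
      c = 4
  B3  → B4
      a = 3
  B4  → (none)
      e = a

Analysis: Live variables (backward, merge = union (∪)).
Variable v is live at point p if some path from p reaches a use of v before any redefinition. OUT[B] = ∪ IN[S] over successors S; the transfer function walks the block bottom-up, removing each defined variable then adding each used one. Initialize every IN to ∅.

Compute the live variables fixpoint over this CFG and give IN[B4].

Answer: {a}

Derivation:
Converged values:
  B0:  IN={d}  OUT={b, d}
  B1:  IN={b, d}  OUT={a, d}
  B2:  IN={d}  OUT={d}
  B3:  IN={}  OUT={a}
  B4:  IN={a}  OUT={}

B4 is the boundary node: OUT[B4] = {}
Applying B4's transfer function to that OUT value gives IN[B4] (row B4 above).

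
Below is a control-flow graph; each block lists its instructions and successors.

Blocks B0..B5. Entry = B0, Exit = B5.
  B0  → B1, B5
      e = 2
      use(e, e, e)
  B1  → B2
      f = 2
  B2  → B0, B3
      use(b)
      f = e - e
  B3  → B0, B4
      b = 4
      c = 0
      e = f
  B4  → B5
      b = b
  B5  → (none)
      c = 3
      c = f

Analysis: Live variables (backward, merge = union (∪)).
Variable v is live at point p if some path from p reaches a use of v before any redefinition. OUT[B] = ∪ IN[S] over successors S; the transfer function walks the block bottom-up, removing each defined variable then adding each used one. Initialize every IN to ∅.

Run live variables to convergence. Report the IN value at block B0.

Converged values:
  B0:   IN={b, f}   OUT={b, e, f}
  B1:   IN={b, e}   OUT={b, e}
  B2:   IN={b, e}   OUT={b, f}
  B3:   IN={f}   OUT={b, f}
  B4:   IN={b, f}   OUT={f}
  B5:   IN={f}   OUT={}

Merge at B0: OUT[B0] = IN[B1] ⊔ IN[B5] = {b, e, f}
Applying B0's transfer function to that OUT value gives IN[B0] (row B0 above).

Answer: {b, f}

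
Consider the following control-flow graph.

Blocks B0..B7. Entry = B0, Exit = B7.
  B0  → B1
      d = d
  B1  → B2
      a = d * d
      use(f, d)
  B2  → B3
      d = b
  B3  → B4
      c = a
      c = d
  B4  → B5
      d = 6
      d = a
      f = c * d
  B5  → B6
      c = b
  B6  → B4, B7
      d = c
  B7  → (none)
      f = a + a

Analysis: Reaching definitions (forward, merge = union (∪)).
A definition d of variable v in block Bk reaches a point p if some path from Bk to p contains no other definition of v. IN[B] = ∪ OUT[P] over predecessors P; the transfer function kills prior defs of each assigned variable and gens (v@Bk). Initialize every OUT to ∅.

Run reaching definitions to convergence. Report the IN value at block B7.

Answer: {a@B1, c@B5, d@B6, f@B4}

Working:
Converged values:
  B0:   IN={}   OUT={d@B0}
  B1:   IN={d@B0}   OUT={a@B1, d@B0}
  B2:   IN={a@B1, d@B0}   OUT={a@B1, d@B2}
  B3:   IN={a@B1, d@B2}   OUT={a@B1, c@B3, d@B2}
  B4:   IN={a@B1, c@B3, c@B5, d@B2, d@B6, f@B4}   OUT={a@B1, c@B3, c@B5, d@B4, f@B4}
  B5:   IN={a@B1, c@B3, c@B5, d@B4, f@B4}   OUT={a@B1, c@B5, d@B4, f@B4}
  B6:   IN={a@B1, c@B5, d@B4, f@B4}   OUT={a@B1, c@B5, d@B6, f@B4}
  B7:   IN={a@B1, c@B5, d@B6, f@B4}   OUT={a@B1, c@B5, d@B6, f@B7}

Merge at B7: IN[B7] = OUT[B6] = {a@B1, c@B5, d@B6, f@B4}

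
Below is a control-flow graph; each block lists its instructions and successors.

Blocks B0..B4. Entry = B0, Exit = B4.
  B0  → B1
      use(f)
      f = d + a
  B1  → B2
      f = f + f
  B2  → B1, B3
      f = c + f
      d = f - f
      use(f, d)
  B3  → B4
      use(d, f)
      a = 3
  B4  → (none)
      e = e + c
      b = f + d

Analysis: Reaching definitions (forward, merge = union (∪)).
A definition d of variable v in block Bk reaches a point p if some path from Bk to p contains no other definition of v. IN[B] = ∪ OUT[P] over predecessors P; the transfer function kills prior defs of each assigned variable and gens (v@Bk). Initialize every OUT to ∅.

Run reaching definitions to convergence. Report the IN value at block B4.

Answer: {a@B3, d@B2, f@B2}

Trace:
Fixpoint table:
  B0: | IN={} | OUT={f@B0}
  B1: | IN={d@B2, f@B0, f@B2} | OUT={d@B2, f@B1}
  B2: | IN={d@B2, f@B1} | OUT={d@B2, f@B2}
  B3: | IN={d@B2, f@B2} | OUT={a@B3, d@B2, f@B2}
  B4: | IN={a@B3, d@B2, f@B2} | OUT={a@B3, b@B4, d@B2, e@B4, f@B2}

Merge at B4: IN[B4] = OUT[B3] = {a@B3, d@B2, f@B2}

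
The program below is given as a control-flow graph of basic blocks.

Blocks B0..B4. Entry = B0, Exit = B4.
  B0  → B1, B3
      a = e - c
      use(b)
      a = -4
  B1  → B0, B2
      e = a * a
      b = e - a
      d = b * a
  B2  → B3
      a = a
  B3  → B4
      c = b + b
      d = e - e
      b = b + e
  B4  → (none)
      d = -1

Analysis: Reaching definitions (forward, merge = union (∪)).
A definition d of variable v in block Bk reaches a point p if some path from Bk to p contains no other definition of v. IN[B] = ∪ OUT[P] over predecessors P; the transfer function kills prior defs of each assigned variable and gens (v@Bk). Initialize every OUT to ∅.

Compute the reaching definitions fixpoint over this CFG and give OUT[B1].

Converged values:
  B0:  IN={a@B0, b@B1, d@B1, e@B1}  OUT={a@B0, b@B1, d@B1, e@B1}
  B1:  IN={a@B0, b@B1, d@B1, e@B1}  OUT={a@B0, b@B1, d@B1, e@B1}
  B2:  IN={a@B0, b@B1, d@B1, e@B1}  OUT={a@B2, b@B1, d@B1, e@B1}
  B3:  IN={a@B0, a@B2, b@B1, d@B1, e@B1}  OUT={a@B0, a@B2, b@B3, c@B3, d@B3, e@B1}
  B4:  IN={a@B0, a@B2, b@B3, c@B3, d@B3, e@B1}  OUT={a@B0, a@B2, b@B3, c@B3, d@B4, e@B1}

Merge at B1: IN[B1] = OUT[B0] = {a@B0, b@B1, d@B1, e@B1}
Applying B1's transfer function to that IN value gives OUT[B1] (row B1 above).

Answer: {a@B0, b@B1, d@B1, e@B1}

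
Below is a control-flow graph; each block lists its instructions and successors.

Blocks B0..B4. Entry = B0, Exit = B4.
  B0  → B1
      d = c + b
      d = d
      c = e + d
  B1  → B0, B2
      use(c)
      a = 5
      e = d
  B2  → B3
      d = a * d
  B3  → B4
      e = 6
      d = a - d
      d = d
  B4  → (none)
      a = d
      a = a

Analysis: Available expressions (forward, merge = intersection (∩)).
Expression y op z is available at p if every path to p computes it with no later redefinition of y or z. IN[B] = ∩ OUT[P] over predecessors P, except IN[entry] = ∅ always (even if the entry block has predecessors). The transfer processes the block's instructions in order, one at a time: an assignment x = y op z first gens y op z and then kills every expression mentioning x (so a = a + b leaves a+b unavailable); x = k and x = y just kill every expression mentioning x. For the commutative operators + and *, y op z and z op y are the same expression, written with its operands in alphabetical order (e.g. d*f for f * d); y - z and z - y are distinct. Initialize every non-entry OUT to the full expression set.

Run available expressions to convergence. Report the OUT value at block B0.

Answer: {d+e}

Working:
Fixpoint table:
  B0: | IN={} | OUT={d+e}
  B1: | IN={d+e} | OUT={}
  B2: | IN={} | OUT={}
  B3: | IN={} | OUT={}
  B4: | IN={} | OUT={}

Merge at B0 (entry node, so the boundary value {} is joined with the incoming edge(s)): IN[B0] = {} ∩ OUT[B1] = {}
Applying B0's transfer function to that IN value gives OUT[B0] (row B0 above).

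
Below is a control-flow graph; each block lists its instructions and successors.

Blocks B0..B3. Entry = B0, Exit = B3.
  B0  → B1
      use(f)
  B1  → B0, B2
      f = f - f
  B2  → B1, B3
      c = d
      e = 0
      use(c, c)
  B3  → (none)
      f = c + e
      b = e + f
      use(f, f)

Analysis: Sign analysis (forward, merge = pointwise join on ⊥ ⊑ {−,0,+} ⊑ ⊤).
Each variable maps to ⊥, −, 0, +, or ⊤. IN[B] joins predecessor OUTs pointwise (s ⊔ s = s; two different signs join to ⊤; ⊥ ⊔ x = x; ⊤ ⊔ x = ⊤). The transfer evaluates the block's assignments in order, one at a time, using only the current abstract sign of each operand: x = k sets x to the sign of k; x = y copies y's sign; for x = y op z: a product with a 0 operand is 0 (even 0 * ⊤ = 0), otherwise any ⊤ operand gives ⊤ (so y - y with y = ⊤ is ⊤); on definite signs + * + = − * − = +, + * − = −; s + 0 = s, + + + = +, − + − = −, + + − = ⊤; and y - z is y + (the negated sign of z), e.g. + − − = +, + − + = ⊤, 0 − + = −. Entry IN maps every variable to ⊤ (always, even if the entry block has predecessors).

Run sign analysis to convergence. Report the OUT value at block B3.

Answer: {a: ⊤, b: ⊤, c: ⊤, d: ⊤, e: 0, f: ⊤}

Working:
Per-block solution:
  B0:  IN=(all ⊤)  OUT=(all ⊤)
  B1:  IN=(all ⊤)  OUT=(all ⊤)
  B2:  IN=(all ⊤)  OUT={e:0; rest ⊤}
  B3:  IN={e:0; rest ⊤}  OUT={e:0; rest ⊤}

Merge at B3: IN[B3] = OUT[B2] = {a: ⊤, b: ⊤, c: ⊤, d: ⊤, e: 0, f: ⊤}
Applying B3's transfer function to that IN value gives OUT[B3] (row B3 above).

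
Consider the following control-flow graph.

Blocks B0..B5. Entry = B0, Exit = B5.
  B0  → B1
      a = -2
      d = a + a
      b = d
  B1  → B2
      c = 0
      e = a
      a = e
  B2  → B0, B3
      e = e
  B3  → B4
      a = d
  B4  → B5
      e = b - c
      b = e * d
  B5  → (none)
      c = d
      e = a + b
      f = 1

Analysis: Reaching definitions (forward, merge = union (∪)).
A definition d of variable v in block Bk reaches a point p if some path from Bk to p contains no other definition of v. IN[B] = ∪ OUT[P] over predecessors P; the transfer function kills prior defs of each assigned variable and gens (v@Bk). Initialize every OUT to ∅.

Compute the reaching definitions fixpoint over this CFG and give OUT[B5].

Converged values:
  B0:  IN={a@B1, b@B0, c@B1, d@B0, e@B2}  OUT={a@B0, b@B0, c@B1, d@B0, e@B2}
  B1:  IN={a@B0, b@B0, c@B1, d@B0, e@B2}  OUT={a@B1, b@B0, c@B1, d@B0, e@B1}
  B2:  IN={a@B1, b@B0, c@B1, d@B0, e@B1}  OUT={a@B1, b@B0, c@B1, d@B0, e@B2}
  B3:  IN={a@B1, b@B0, c@B1, d@B0, e@B2}  OUT={a@B3, b@B0, c@B1, d@B0, e@B2}
  B4:  IN={a@B3, b@B0, c@B1, d@B0, e@B2}  OUT={a@B3, b@B4, c@B1, d@B0, e@B4}
  B5:  IN={a@B3, b@B4, c@B1, d@B0, e@B4}  OUT={a@B3, b@B4, c@B5, d@B0, e@B5, f@B5}

Merge at B5: IN[B5] = OUT[B4] = {a@B3, b@B4, c@B1, d@B0, e@B4}
Applying B5's transfer function to that IN value gives OUT[B5] (row B5 above).

Answer: {a@B3, b@B4, c@B5, d@B0, e@B5, f@B5}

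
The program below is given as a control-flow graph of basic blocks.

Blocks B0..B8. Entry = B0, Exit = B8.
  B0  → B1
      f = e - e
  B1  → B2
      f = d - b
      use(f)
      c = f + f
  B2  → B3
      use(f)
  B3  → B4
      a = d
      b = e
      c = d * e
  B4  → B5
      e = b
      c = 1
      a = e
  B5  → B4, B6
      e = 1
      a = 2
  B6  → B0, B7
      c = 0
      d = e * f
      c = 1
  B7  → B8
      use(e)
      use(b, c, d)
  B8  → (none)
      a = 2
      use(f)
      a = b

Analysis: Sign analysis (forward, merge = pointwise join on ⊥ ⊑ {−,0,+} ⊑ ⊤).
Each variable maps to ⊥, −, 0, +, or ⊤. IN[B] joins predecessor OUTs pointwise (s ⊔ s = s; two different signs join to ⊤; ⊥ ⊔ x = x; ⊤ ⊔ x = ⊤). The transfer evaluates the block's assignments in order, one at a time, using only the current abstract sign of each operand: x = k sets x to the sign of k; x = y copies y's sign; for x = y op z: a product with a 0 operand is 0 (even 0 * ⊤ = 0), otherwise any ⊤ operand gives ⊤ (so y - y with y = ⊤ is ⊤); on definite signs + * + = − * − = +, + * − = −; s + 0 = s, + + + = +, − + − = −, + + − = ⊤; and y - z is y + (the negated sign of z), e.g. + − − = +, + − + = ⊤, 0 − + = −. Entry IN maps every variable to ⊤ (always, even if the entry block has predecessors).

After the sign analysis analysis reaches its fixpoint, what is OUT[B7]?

Answer: {a: +, b: ⊤, c: +, d: ⊤, e: +, f: ⊤}

Derivation:
Fixpoint table:
  B0:  IN=(all ⊤)  OUT=(all ⊤)
  B1:  IN=(all ⊤)  OUT=(all ⊤)
  B2:  IN=(all ⊤)  OUT=(all ⊤)
  B3:  IN=(all ⊤)  OUT=(all ⊤)
  B4:  IN=(all ⊤)  OUT={c:+; rest ⊤}
  B5:  IN={c:+; rest ⊤}  OUT={a:+, c:+, e:+; rest ⊤}
  B6:  IN={a:+, c:+, e:+; rest ⊤}  OUT={a:+, c:+, e:+; rest ⊤}
  B7:  IN={a:+, c:+, e:+; rest ⊤}  OUT={a:+, c:+, e:+; rest ⊤}
  B8:  IN={a:+, c:+, e:+; rest ⊤}  OUT={c:+, e:+; rest ⊤}

Merge at B7: IN[B7] = OUT[B6] = {a: +, b: ⊤, c: +, d: ⊤, e: +, f: ⊤}
Applying B7's transfer function to that IN value gives OUT[B7] (row B7 above).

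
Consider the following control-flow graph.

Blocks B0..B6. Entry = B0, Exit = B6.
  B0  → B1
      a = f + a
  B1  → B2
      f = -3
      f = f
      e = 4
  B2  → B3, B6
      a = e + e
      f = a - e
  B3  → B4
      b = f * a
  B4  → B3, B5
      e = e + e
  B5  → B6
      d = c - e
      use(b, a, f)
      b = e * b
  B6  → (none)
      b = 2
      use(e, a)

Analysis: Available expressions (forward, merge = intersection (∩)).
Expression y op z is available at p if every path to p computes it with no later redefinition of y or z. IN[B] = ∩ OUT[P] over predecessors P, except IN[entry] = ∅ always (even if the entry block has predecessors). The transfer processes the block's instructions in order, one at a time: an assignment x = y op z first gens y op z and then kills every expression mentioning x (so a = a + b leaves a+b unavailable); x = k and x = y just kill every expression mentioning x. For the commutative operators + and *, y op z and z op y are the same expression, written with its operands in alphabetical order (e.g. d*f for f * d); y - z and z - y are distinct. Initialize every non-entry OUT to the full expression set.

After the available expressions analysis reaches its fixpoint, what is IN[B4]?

Converged values:
  B0: | IN={} | OUT={}
  B1: | IN={} | OUT={}
  B2: | IN={} | OUT={a-e, e+e}
  B3: | IN={} | OUT={a*f}
  B4: | IN={a*f} | OUT={a*f}
  B5: | IN={a*f} | OUT={a*f, c-e}
  B6: | IN={} | OUT={}

Merge at B4: IN[B4] = OUT[B3] = {a*f}

Answer: {a*f}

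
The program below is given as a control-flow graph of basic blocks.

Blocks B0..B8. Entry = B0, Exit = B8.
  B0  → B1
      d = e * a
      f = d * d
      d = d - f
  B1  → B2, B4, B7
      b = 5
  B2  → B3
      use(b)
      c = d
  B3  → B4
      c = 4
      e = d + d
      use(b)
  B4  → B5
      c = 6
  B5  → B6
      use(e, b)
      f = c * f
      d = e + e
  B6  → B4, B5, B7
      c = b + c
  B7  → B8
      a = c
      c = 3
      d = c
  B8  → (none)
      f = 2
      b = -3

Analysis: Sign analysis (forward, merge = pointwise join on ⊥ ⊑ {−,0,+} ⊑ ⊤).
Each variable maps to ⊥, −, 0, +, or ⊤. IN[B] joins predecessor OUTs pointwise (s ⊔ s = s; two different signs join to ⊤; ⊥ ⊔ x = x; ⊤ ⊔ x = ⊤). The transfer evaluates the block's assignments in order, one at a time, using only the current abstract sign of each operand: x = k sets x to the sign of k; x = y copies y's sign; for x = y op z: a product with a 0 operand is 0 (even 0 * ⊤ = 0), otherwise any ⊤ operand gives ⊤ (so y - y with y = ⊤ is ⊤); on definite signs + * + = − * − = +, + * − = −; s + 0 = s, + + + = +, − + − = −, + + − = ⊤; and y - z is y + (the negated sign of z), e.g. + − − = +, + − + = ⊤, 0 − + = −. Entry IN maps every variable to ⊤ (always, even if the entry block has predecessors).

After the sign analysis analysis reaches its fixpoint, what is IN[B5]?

Answer: {a: ⊤, b: +, c: +, d: ⊤, e: ⊤, f: ⊤}

Trace:
Converged values:
  B0:   IN=(all ⊤)   OUT=(all ⊤)
  B1:   IN=(all ⊤)   OUT={b:+; rest ⊤}
  B2:   IN={b:+; rest ⊤}   OUT={b:+; rest ⊤}
  B3:   IN={b:+; rest ⊤}   OUT={b:+, c:+; rest ⊤}
  B4:   IN={b:+; rest ⊤}   OUT={b:+, c:+; rest ⊤}
  B5:   IN={b:+, c:+; rest ⊤}   OUT={b:+, c:+; rest ⊤}
  B6:   IN={b:+, c:+; rest ⊤}   OUT={b:+, c:+; rest ⊤}
  B7:   IN={b:+; rest ⊤}   OUT={b:+, c:+, d:+; rest ⊤}
  B8:   IN={b:+, c:+, d:+; rest ⊤}   OUT={b:-, c:+, d:+, f:+; rest ⊤}

Merge at B5: IN[B5] = OUT[B4] ⊔ OUT[B6] = {a: ⊤, b: +, c: +, d: ⊤, e: ⊤, f: ⊤}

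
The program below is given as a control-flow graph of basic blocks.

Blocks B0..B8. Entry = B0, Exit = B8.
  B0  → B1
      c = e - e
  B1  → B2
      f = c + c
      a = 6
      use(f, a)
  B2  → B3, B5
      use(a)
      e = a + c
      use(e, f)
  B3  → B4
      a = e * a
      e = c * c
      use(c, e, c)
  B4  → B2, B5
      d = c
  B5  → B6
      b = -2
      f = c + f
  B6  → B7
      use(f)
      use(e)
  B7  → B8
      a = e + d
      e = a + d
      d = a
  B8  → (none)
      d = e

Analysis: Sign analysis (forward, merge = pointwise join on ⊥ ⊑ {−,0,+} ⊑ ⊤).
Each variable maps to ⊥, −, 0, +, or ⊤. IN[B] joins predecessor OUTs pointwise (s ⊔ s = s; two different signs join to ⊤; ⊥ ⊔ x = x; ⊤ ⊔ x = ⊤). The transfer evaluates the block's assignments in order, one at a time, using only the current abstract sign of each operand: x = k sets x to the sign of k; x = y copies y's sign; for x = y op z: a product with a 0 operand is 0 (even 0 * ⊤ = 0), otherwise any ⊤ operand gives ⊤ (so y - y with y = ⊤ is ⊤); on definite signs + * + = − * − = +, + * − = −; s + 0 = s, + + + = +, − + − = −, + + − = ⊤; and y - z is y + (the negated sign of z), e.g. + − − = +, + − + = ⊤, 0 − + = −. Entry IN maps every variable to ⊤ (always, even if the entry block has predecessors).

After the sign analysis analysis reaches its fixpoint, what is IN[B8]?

Answer: {a: ⊤, b: -, c: ⊤, d: ⊤, e: ⊤, f: ⊤}

Working:
Fixpoint table:
  B0:   IN=(all ⊤)   OUT=(all ⊤)
  B1:   IN=(all ⊤)   OUT={a:+; rest ⊤}
  B2:   IN=(all ⊤)   OUT=(all ⊤)
  B3:   IN=(all ⊤)   OUT=(all ⊤)
  B4:   IN=(all ⊤)   OUT=(all ⊤)
  B5:   IN=(all ⊤)   OUT={b:-; rest ⊤}
  B6:   IN={b:-; rest ⊤}   OUT={b:-; rest ⊤}
  B7:   IN={b:-; rest ⊤}   OUT={b:-; rest ⊤}
  B8:   IN={b:-; rest ⊤}   OUT={b:-; rest ⊤}

Merge at B8: IN[B8] = OUT[B7] = {a: ⊤, b: -, c: ⊤, d: ⊤, e: ⊤, f: ⊤}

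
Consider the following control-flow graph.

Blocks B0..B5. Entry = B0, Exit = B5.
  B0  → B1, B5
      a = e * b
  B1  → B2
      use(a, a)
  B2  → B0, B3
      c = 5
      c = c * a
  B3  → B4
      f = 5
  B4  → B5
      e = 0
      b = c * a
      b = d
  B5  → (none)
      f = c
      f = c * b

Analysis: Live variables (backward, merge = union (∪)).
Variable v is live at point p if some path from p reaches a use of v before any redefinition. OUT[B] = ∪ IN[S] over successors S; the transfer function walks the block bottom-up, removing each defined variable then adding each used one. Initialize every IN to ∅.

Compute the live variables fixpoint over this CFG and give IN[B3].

Answer: {a, c, d}

Derivation:
Per-block solution:
  B0:   IN={b, c, d, e}   OUT={a, b, c, d, e}
  B1:   IN={a, b, d, e}   OUT={a, b, d, e}
  B2:   IN={a, b, d, e}   OUT={a, b, c, d, e}
  B3:   IN={a, c, d}   OUT={a, c, d}
  B4:   IN={a, c, d}   OUT={b, c}
  B5:   IN={b, c}   OUT={}

Merge at B3: OUT[B3] = IN[B4] = {a, c, d}
Applying B3's transfer function to that OUT value gives IN[B3] (row B3 above).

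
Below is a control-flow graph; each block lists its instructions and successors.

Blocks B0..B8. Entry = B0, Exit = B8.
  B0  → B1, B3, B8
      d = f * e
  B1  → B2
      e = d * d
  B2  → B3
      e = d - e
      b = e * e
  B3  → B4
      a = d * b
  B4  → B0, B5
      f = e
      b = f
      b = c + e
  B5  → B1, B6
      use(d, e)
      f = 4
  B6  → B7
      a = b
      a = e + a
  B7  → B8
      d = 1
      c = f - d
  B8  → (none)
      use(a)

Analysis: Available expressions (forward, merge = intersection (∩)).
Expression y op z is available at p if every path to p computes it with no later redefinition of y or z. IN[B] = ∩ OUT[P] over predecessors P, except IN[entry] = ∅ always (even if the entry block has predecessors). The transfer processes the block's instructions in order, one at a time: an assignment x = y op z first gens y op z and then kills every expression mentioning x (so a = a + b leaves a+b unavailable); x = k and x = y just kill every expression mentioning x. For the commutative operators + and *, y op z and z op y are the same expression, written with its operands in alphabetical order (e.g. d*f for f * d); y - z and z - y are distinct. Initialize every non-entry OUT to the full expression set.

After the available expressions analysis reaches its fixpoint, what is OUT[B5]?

Converged values:
  B0: | IN={} | OUT={e*f}
  B1: | IN={} | OUT={d*d}
  B2: | IN={d*d} | OUT={d*d, e*e}
  B3: | IN={} | OUT={b*d}
  B4: | IN={b*d} | OUT={c+e}
  B5: | IN={c+e} | OUT={c+e}
  B6: | IN={c+e} | OUT={c+e}
  B7: | IN={c+e} | OUT={f-d}
  B8: | IN={} | OUT={}

Merge at B5: IN[B5] = OUT[B4] = {c+e}
Applying B5's transfer function to that IN value gives OUT[B5] (row B5 above).

Answer: {c+e}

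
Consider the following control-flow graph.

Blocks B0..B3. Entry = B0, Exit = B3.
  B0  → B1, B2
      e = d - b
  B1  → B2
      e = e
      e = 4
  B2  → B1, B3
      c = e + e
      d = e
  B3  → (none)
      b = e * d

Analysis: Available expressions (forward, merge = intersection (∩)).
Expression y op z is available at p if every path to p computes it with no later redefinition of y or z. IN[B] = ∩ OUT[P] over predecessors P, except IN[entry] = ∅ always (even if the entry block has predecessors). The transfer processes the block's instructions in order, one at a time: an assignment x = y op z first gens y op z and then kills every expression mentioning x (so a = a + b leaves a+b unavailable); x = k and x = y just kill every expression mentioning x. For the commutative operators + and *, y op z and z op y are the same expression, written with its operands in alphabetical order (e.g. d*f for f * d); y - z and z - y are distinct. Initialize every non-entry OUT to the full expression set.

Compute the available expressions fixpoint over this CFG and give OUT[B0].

Answer: {d-b}

Derivation:
Converged values:
  B0: | IN={} | OUT={d-b}
  B1: | IN={} | OUT={}
  B2: | IN={} | OUT={e+e}
  B3: | IN={e+e} | OUT={d*e, e+e}

B0 is the boundary node: IN[B0] = {}
Applying B0's transfer function to that IN value gives OUT[B0] (row B0 above).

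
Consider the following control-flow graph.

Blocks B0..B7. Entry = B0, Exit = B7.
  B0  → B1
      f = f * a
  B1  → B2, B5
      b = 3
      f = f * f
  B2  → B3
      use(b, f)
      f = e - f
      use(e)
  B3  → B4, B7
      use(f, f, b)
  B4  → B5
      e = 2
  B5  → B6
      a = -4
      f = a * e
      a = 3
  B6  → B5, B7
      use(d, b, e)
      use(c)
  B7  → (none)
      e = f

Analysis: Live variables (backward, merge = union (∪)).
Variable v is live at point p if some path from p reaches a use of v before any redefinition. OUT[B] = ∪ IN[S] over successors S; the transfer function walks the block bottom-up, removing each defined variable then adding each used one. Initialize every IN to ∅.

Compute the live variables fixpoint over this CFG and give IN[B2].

Fixpoint table:
  B0:  IN={a, c, d, e, f}  OUT={c, d, e, f}
  B1:  IN={c, d, e, f}  OUT={b, c, d, e, f}
  B2:  IN={b, c, d, e, f}  OUT={b, c, d, f}
  B3:  IN={b, c, d, f}  OUT={b, c, d, f}
  B4:  IN={b, c, d}  OUT={b, c, d, e}
  B5:  IN={b, c, d, e}  OUT={b, c, d, e, f}
  B6:  IN={b, c, d, e, f}  OUT={b, c, d, e, f}
  B7:  IN={f}  OUT={}

Merge at B2: OUT[B2] = IN[B3] = {b, c, d, f}
Applying B2's transfer function to that OUT value gives IN[B2] (row B2 above).

Answer: {b, c, d, e, f}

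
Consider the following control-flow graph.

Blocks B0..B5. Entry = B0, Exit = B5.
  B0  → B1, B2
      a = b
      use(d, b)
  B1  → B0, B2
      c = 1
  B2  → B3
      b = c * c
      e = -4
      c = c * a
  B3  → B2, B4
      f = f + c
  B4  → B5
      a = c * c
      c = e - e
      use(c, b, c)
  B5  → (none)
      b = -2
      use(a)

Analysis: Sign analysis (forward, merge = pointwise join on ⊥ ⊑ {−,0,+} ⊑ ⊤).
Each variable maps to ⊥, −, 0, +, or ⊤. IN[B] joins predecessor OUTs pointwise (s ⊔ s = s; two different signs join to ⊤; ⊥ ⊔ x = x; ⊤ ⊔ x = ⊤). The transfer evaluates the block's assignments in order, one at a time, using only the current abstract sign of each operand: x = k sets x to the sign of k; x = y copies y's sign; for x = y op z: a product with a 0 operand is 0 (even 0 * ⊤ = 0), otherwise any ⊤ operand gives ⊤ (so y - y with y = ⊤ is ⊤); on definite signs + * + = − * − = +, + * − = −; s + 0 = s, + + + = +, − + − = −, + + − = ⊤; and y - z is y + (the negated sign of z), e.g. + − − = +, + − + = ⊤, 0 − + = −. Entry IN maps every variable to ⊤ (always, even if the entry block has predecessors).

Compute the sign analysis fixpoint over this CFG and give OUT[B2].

Answer: {a: ⊤, b: ⊤, c: ⊤, d: ⊤, e: -, f: ⊤}

Working:
Fixpoint table:
  B0: | IN=(all ⊤) | OUT=(all ⊤)
  B1: | IN=(all ⊤) | OUT={c:+; rest ⊤}
  B2: | IN=(all ⊤) | OUT={e:-; rest ⊤}
  B3: | IN={e:-; rest ⊤} | OUT={e:-; rest ⊤}
  B4: | IN={e:-; rest ⊤} | OUT={e:-; rest ⊤}
  B5: | IN={e:-; rest ⊤} | OUT={b:-, e:-; rest ⊤}

Merge at B2: IN[B2] = OUT[B0] ⊔ OUT[B1] ⊔ OUT[B3] = {a: ⊤, b: ⊤, c: ⊤, d: ⊤, e: ⊤, f: ⊤}
Applying B2's transfer function to that IN value gives OUT[B2] (row B2 above).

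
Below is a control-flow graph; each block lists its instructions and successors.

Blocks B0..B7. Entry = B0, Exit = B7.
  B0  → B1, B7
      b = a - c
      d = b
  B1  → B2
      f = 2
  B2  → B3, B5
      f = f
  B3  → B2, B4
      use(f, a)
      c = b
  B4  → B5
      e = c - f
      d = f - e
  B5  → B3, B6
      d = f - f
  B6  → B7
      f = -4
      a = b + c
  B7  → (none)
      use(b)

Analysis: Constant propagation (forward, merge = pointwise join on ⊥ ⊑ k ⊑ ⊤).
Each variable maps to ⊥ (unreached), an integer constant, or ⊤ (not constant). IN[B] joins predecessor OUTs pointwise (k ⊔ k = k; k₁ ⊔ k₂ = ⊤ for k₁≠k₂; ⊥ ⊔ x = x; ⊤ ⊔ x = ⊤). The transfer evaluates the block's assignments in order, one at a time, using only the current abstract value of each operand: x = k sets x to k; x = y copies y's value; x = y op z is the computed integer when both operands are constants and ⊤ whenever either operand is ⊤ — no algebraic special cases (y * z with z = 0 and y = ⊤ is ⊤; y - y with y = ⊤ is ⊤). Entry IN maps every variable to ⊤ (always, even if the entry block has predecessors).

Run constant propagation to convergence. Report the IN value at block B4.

Per-block solution:
  B0: | IN=(all ⊤) | OUT=(all ⊤)
  B1: | IN=(all ⊤) | OUT={f:2; rest ⊤}
  B2: | IN={f:2; rest ⊤} | OUT={f:2; rest ⊤}
  B3: | IN={f:2; rest ⊤} | OUT={f:2; rest ⊤}
  B4: | IN={f:2; rest ⊤} | OUT={f:2; rest ⊤}
  B5: | IN={f:2; rest ⊤} | OUT={d:0, f:2; rest ⊤}
  B6: | IN={d:0, f:2; rest ⊤} | OUT={d:0, f:-4; rest ⊤}
  B7: | IN=(all ⊤) | OUT=(all ⊤)

Merge at B4: IN[B4] = OUT[B3] = {a: ⊤, b: ⊤, c: ⊤, d: ⊤, e: ⊤, f: 2}

Answer: {a: ⊤, b: ⊤, c: ⊤, d: ⊤, e: ⊤, f: 2}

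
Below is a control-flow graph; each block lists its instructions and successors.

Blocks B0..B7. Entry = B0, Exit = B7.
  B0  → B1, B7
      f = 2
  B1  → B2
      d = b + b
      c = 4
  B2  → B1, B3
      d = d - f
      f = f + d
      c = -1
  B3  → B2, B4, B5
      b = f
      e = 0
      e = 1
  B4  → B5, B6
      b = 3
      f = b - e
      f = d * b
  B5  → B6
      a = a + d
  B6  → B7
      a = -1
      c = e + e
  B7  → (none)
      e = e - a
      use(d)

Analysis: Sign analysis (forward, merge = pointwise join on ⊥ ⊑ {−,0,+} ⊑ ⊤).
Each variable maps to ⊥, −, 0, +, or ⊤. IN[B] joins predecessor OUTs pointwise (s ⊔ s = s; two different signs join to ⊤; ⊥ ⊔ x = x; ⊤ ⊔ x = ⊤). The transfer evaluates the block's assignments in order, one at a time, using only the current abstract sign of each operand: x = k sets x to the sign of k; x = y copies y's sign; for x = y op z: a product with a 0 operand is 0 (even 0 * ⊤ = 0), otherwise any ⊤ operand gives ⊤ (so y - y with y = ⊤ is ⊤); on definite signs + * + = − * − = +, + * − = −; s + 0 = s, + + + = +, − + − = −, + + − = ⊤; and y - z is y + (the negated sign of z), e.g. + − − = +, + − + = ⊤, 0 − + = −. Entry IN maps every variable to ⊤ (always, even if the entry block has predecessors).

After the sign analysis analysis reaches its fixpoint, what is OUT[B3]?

Per-block solution:
  B0: | IN=(all ⊤) | OUT={f:+; rest ⊤}
  B1: | IN=(all ⊤) | OUT={c:+; rest ⊤}
  B2: | IN=(all ⊤) | OUT={c:-; rest ⊤}
  B3: | IN={c:-; rest ⊤} | OUT={c:-, e:+; rest ⊤}
  B4: | IN={c:-, e:+; rest ⊤} | OUT={b:+, c:-, e:+; rest ⊤}
  B5: | IN={c:-, e:+; rest ⊤} | OUT={c:-, e:+; rest ⊤}
  B6: | IN={c:-, e:+; rest ⊤} | OUT={a:-, c:+, e:+; rest ⊤}
  B7: | IN=(all ⊤) | OUT=(all ⊤)

Merge at B3: IN[B3] = OUT[B2] = {a: ⊤, b: ⊤, c: -, d: ⊤, e: ⊤, f: ⊤}
Applying B3's transfer function to that IN value gives OUT[B3] (row B3 above).

Answer: {a: ⊤, b: ⊤, c: -, d: ⊤, e: +, f: ⊤}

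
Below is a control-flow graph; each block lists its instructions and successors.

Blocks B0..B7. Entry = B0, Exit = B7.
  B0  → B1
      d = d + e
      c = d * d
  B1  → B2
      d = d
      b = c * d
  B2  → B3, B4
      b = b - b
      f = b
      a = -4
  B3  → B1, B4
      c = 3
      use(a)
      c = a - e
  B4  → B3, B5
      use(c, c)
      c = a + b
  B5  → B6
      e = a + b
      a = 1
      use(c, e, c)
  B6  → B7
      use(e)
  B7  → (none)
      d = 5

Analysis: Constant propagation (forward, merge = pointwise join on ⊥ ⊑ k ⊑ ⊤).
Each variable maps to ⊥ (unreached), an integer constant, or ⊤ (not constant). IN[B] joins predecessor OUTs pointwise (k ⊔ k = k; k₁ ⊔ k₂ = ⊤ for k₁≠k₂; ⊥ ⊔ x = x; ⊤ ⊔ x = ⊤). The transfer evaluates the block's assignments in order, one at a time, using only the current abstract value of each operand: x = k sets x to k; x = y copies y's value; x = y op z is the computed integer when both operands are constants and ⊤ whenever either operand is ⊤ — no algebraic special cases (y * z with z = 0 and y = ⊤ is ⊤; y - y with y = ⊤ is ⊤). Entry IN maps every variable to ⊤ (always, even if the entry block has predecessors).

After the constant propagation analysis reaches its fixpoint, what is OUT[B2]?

Answer: {a: -4, b: ⊤, c: ⊤, d: ⊤, e: ⊤, f: ⊤}

Working:
Converged values:
  B0: | IN=(all ⊤) | OUT=(all ⊤)
  B1: | IN=(all ⊤) | OUT=(all ⊤)
  B2: | IN=(all ⊤) | OUT={a:-4; rest ⊤}
  B3: | IN={a:-4; rest ⊤} | OUT={a:-4; rest ⊤}
  B4: | IN={a:-4; rest ⊤} | OUT={a:-4; rest ⊤}
  B5: | IN={a:-4; rest ⊤} | OUT={a:1; rest ⊤}
  B6: | IN={a:1; rest ⊤} | OUT={a:1; rest ⊤}
  B7: | IN={a:1; rest ⊤} | OUT={a:1, d:5; rest ⊤}

Merge at B2: IN[B2] = OUT[B1] = {a: ⊤, b: ⊤, c: ⊤, d: ⊤, e: ⊤, f: ⊤}
Applying B2's transfer function to that IN value gives OUT[B2] (row B2 above).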